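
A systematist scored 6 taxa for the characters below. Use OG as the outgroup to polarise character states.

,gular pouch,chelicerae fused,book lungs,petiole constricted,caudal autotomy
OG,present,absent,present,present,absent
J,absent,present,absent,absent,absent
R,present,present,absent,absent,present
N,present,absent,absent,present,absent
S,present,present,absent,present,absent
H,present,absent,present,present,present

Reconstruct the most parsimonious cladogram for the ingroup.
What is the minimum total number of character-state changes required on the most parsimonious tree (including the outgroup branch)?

Character polarity is set by the outgroup: the derived state is whichever differs from the outgroup's state, so for gular pouch, book lungs, petiole constricted the derived state is 'absent', and for the remaining characters it is 'present'.
gular pouch (derived state 'absent') is unique to J (autapomorphy; uninformative for grouping).
chelicerae fused: derived state 'present' in J, R, and S only — synapomorphy for {J, R, S}.
book lungs: derived state 'absent' in J, N, R, and S only — synapomorphy for {J, N, R, S}.
Only J and R show the derived state 'absent' for petiole constricted, supporting them as a clade.
caudal autotomy groups H and R, which is incompatible with the clades supported by the remaining characters; treating it as convergent (homoplasy) costs fewer steps than any alternative tree.
Most parsimonious ingroup topology: ((((J,R),S),N),H).
Changes per character on this tree: gular pouch: 1; chelicerae fused: 1; book lungs: 1; petiole constricted: 1; caudal autotomy: 2.
Total = 6.

6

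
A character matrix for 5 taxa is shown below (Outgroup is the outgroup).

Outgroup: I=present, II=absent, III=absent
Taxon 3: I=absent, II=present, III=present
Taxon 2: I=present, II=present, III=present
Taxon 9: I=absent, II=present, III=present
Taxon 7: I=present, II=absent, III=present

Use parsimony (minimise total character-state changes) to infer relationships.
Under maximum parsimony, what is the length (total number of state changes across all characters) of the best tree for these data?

Character polarity is set by the outgroup: the derived state is whichever differs from the outgroup's state, so for I the derived state is 'absent', and for the remaining characters it is 'present'.
I (derived state 'absent') is shared by Taxon 3 and Taxon 9 — a synapomorphy uniting that clade.
Only Taxon 2, Taxon 3, and Taxon 9 show the derived state 'present' for II, supporting them as a clade.
III (derived state 'present') is shared by all ingroup taxa — unites the whole ingroup.
Most parsimonious ingroup topology: (((Taxon 3,Taxon 9),Taxon 2),Taxon 7).
Changes per character on this tree: I: 1; II: 1; III: 1.
Total = 3.

3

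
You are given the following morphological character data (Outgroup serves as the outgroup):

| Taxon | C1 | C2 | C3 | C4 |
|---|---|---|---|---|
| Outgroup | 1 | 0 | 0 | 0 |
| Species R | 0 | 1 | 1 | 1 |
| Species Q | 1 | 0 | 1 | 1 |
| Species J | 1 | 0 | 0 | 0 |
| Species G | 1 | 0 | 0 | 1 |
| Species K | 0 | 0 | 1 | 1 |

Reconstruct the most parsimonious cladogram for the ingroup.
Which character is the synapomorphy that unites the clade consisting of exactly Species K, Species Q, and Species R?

Character polarity is set by the outgroup: the derived state is whichever differs from the outgroup's state, so for C1 the derived state is '0', and for the remaining characters it is '1'.
C1: derived state '0' in Species K and Species R only — synapomorphy for {Species K, Species R}.
C2 (derived state '1') is unique to Species R (autapomorphy; uninformative for grouping).
C3 (derived state '1') is shared by Species K, Species Q, and Species R — a synapomorphy uniting that clade.
C4 (derived state '1') is shared by Species G, Species K, Species Q, and Species R — a synapomorphy uniting that clade.
Most parsimonious ingroup topology: ((((Species R,Species K),Species Q),Species G),Species J).
The clade {Species K, Species Q, Species R} is supported by C3: its derived state '1' occurs in exactly those taxa and in no other taxon (including the outgroup).

C3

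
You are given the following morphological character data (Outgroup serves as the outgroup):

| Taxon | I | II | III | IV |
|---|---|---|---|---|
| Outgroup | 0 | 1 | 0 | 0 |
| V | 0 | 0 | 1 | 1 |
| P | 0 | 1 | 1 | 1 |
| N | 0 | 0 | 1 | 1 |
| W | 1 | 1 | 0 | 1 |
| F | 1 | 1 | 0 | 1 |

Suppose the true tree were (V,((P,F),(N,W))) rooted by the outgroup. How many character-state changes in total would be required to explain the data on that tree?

8

Map each character onto (V,((P,F),(N,W))) (rooted by Outgroup) and count the minimum state changes it requires (Fitch parsimony):
I: 2; II: 2; III: 3; IV: 1.
Total tree length = 8.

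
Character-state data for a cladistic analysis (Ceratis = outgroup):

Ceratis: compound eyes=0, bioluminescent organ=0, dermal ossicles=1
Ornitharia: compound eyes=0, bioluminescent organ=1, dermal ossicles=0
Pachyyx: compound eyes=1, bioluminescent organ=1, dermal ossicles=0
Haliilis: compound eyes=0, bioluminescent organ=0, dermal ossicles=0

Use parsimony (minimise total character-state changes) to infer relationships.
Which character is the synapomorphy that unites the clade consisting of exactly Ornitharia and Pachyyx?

Character polarity is set by the outgroup: the derived state is whichever differs from the outgroup's state, so for dermal ossicles the derived state is '0', and for the remaining characters it is '1'.
compound eyes (derived state '1') is unique to Pachyyx (autapomorphy; uninformative for grouping).
bioluminescent organ: derived state '1' in Ornitharia and Pachyyx only — synapomorphy for {Ornitharia, Pachyyx}.
All ingroup taxa share the derived state '0' for dermal ossicles; it defines the ingroup but does not resolve relationships within it.
Most parsimonious ingroup topology: ((Ornitharia,Pachyyx),Haliilis).
The clade {Ornitharia, Pachyyx} is supported by bioluminescent organ: its derived state '1' occurs in exactly those taxa and in no other taxon (including the outgroup).

bioluminescent organ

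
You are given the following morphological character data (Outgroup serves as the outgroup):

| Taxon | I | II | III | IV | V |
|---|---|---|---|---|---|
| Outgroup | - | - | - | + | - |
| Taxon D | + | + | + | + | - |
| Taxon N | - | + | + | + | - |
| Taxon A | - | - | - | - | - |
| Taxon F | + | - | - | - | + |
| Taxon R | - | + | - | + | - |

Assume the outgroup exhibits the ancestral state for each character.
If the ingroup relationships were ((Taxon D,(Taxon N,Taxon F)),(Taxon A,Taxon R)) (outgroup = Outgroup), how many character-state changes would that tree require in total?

Map each character onto ((Taxon D,(Taxon N,Taxon F)),(Taxon A,Taxon R)) (rooted by Outgroup) and count the minimum state changes it requires (Fitch parsimony):
I: 2; II: 3; III: 2; IV: 2; V: 1.
Total tree length = 10.

10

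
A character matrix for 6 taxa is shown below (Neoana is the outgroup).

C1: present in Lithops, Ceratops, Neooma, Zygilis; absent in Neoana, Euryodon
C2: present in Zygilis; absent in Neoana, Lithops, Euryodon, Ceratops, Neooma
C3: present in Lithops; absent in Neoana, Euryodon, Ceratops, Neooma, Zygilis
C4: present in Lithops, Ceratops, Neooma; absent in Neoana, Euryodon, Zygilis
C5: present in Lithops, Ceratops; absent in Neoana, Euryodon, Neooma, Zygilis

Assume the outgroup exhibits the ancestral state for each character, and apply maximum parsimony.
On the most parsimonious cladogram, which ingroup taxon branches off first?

The outgroup has state 'absent' for every character, so 'present' is the derived state throughout.
C1 (derived state 'present') is shared by Ceratops, Lithops, Neooma, and Zygilis — a synapomorphy uniting that clade.
C2: derived state 'present' in Zygilis only — an autapomorphy, so it tells us nothing about relationships among taxa.
C3 (derived state 'present') is unique to Lithops (autapomorphy; uninformative for grouping).
Only Ceratops, Lithops, and Neooma show the derived state 'present' for C4, supporting them as a clade.
C5: derived state 'present' in Ceratops and Lithops only — synapomorphy for {Ceratops, Lithops}.
Most parsimonious ingroup topology: ((((Lithops,Ceratops),Neooma),Zygilis),Euryodon).
Euryodon is sister to the clade containing all other ingroup taxa, so it is the earliest-diverging (most basal) ingroup lineage.

Euryodon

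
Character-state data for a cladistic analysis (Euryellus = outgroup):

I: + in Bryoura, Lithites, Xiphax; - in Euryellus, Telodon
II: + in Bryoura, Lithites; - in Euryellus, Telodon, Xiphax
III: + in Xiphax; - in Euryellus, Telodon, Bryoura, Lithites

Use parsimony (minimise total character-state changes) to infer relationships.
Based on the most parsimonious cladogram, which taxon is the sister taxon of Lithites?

The outgroup has state '-' for every character, so '+' is the derived state throughout.
Only Bryoura, Lithites, and Xiphax show the derived state '+' for I, supporting them as a clade.
Only Bryoura and Lithites show the derived state '+' for II, supporting them as a clade.
III (derived state '+') is unique to Xiphax (autapomorphy; uninformative for grouping).
Most parsimonious ingroup topology: (((Lithites,Bryoura),Xiphax),Telodon).
Lithites and Bryoura form a cherry on this tree, so they are sister taxa.

Bryoura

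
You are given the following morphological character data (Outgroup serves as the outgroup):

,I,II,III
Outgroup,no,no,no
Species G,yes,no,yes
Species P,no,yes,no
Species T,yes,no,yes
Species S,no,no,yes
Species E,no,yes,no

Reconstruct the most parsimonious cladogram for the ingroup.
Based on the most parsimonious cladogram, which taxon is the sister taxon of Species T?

Species G

The outgroup has state 'no' for every character, so 'yes' is the derived state throughout.
Only Species G and Species T show the derived state 'yes' for I, supporting them as a clade.
II: derived state 'yes' in Species E and Species P only — synapomorphy for {Species E, Species P}.
III: derived state 'yes' in Species G, Species S, and Species T only — synapomorphy for {Species G, Species S, Species T}.
Most parsimonious ingroup topology: (((Species G,Species T),Species S),(Species P,Species E)).
Species T and Species G form a cherry on this tree, so they are sister taxa.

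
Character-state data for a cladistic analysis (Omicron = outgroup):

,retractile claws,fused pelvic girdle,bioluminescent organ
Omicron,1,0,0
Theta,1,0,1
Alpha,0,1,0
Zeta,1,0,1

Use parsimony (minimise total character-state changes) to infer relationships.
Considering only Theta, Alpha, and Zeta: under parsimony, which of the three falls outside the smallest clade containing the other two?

Alpha

Character polarity is set by the outgroup: the derived state is whichever differs from the outgroup's state, so for retractile claws the derived state is '0', and for the remaining characters it is '1'.
retractile claws: derived state '0' in Alpha only — an autapomorphy, so it tells us nothing about relationships among taxa.
fused pelvic girdle (derived state '1') is unique to Alpha (autapomorphy; uninformative for grouping).
Only Theta and Zeta show the derived state '1' for bioluminescent organ, supporting them as a clade.
Most parsimonious ingroup topology: ((Theta,Zeta),Alpha).
Zeta and Theta share a more recent common ancestor with each other than either does with Alpha, so Alpha is the least closely related of the three.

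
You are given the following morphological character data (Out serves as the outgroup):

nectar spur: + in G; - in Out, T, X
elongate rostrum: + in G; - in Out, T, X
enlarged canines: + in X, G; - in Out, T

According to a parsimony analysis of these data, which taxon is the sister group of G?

The outgroup has state '-' for every character, so '+' is the derived state throughout.
nectar spur: derived state '+' in G only — an autapomorphy, so it tells us nothing about relationships among taxa.
elongate rostrum (derived state '+') is unique to G (autapomorphy; uninformative for grouping).
enlarged canines (derived state '+') is shared by G and X — a synapomorphy uniting that clade.
Most parsimonious ingroup topology: (T,(X,G)).
G and X form a cherry on this tree, so they are sister taxa.

X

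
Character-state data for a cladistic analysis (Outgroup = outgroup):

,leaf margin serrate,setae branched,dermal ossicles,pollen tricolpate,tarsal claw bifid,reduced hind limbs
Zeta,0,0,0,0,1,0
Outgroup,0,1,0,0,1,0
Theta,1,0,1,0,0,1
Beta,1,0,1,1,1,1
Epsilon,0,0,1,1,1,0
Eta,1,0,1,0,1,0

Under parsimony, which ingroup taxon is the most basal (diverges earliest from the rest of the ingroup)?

Zeta

Character polarity is set by the outgroup: the derived state is whichever differs from the outgroup's state, so for setae branched, tarsal claw bifid the derived state is '0', and for the remaining characters it is '1'.
leaf margin serrate: derived state '1' in Beta, Eta, and Theta only — synapomorphy for {Beta, Eta, Theta}.
All ingroup taxa share the derived state '0' for setae branched; it defines the ingroup but does not resolve relationships within it.
dermal ossicles: derived state '1' in Beta, Epsilon, Eta, and Theta only — synapomorphy for {Beta, Epsilon, Eta, Theta}.
pollen tricolpate groups Beta and Epsilon, which is incompatible with the clades supported by the remaining characters; treating it as convergent (homoplasy) costs fewer steps than any alternative tree.
tarsal claw bifid (derived state '0') is unique to Theta (autapomorphy; uninformative for grouping).
reduced hind limbs (derived state '1') is shared by Beta and Theta — a synapomorphy uniting that clade.
Most parsimonious ingroup topology: (Zeta,(((Beta,Theta),Eta),Epsilon)).
Zeta is sister to the clade containing all other ingroup taxa, so it is the earliest-diverging (most basal) ingroup lineage.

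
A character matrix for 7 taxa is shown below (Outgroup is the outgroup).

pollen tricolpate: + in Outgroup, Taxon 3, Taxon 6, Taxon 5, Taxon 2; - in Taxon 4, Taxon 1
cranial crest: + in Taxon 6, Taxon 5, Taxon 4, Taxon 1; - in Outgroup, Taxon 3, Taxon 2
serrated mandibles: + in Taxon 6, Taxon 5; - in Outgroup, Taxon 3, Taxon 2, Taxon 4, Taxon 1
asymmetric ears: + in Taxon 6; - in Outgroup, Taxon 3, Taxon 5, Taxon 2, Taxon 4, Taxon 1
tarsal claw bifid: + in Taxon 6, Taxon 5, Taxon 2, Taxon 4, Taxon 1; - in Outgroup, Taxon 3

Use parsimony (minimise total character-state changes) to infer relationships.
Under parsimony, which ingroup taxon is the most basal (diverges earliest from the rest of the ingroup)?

Character polarity is set by the outgroup: the derived state is whichever differs from the outgroup's state, so for pollen tricolpate the derived state is '-', and for the remaining characters it is '+'.
Only Taxon 1 and Taxon 4 show the derived state '-' for pollen tricolpate, supporting them as a clade.
Only Taxon 1, Taxon 4, Taxon 5, and Taxon 6 show the derived state '+' for cranial crest, supporting them as a clade.
serrated mandibles: derived state '+' in Taxon 5 and Taxon 6 only — synapomorphy for {Taxon 5, Taxon 6}.
asymmetric ears (derived state '+') is unique to Taxon 6 (autapomorphy; uninformative for grouping).
Only Taxon 1, Taxon 2, Taxon 4, Taxon 5, and Taxon 6 show the derived state '+' for tarsal claw bifid, supporting them as a clade.
Most parsimonious ingroup topology: (Taxon 3,(((Taxon 6,Taxon 5),(Taxon 4,Taxon 1)),Taxon 2)).
Taxon 3 is sister to the clade containing all other ingroup taxa, so it is the earliest-diverging (most basal) ingroup lineage.

Taxon 3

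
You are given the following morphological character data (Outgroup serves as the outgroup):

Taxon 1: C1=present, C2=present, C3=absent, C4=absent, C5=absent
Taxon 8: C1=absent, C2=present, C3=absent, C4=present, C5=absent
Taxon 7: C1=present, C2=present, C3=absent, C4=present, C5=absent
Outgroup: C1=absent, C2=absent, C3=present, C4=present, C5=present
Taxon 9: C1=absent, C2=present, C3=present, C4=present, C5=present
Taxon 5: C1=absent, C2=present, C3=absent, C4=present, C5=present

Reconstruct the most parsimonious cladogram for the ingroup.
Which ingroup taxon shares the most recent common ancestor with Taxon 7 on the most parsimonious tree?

Taxon 1

Character polarity is set by the outgroup: the derived state is whichever differs from the outgroup's state, so for C3, C4, C5 the derived state is 'absent', and for the remaining characters it is 'present'.
C1: derived state 'present' in Taxon 1 and Taxon 7 only — synapomorphy for {Taxon 1, Taxon 7}.
All ingroup taxa share the derived state 'present' for C2; it defines the ingroup but does not resolve relationships within it.
Only Taxon 1, Taxon 5, Taxon 7, and Taxon 8 show the derived state 'absent' for C3, supporting them as a clade.
C4: derived state 'absent' in Taxon 1 only — an autapomorphy, so it tells us nothing about relationships among taxa.
C5: derived state 'absent' in Taxon 1, Taxon 7, and Taxon 8 only — synapomorphy for {Taxon 1, Taxon 7, Taxon 8}.
Most parsimonious ingroup topology: (Taxon 9,(((Taxon 1,Taxon 7),Taxon 8),Taxon 5)).
Taxon 7 and Taxon 1 form a cherry on this tree, so they are sister taxa.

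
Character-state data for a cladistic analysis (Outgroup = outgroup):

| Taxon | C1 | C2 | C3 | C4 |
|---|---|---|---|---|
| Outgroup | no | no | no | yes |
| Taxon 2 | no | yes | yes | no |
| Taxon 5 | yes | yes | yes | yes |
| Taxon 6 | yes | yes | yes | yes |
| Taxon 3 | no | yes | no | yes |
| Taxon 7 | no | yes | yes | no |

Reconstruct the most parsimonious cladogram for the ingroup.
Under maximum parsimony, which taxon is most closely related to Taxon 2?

Taxon 7

Character polarity is set by the outgroup: the derived state is whichever differs from the outgroup's state, so for C4 the derived state is 'no', and for the remaining characters it is 'yes'.
C1: derived state 'yes' in Taxon 5 and Taxon 6 only — synapomorphy for {Taxon 5, Taxon 6}.
C2 (derived state 'yes') is shared by all ingroup taxa — unites the whole ingroup.
C3: derived state 'yes' in Taxon 2, Taxon 5, Taxon 6, and Taxon 7 only — synapomorphy for {Taxon 2, Taxon 5, Taxon 6, Taxon 7}.
C4 (derived state 'no') is shared by Taxon 2 and Taxon 7 — a synapomorphy uniting that clade.
Most parsimonious ingroup topology: (((Taxon 2,Taxon 7),(Taxon 5,Taxon 6)),Taxon 3).
Taxon 2 and Taxon 7 form a cherry on this tree, so they are sister taxa.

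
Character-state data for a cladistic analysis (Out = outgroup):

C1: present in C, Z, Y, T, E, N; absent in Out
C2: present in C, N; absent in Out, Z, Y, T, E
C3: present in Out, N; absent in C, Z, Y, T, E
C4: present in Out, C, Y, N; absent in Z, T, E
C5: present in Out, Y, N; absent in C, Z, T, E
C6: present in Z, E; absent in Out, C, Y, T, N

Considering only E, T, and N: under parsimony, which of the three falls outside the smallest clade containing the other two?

N

Character polarity is set by the outgroup: the derived state is whichever differs from the outgroup's state, so for C3, C4, C5 the derived state is 'absent', and for the remaining characters it is 'present'.
C1 (derived state 'present') is shared by all ingroup taxa — unites the whole ingroup.
C2 (state 'present') occurs in C and N but conflicts with the nesting implied by the other characters — most parsimoniously interpreted as homoplasy.
C3: derived state 'absent' in C, E, T, Y, and Z only — synapomorphy for {C, E, T, Y, Z}.
C4: derived state 'absent' in E, T, and Z only — synapomorphy for {E, T, Z}.
C5 (derived state 'absent') is shared by C, E, T, and Z — a synapomorphy uniting that clade.
C6: derived state 'present' in E and Z only — synapomorphy for {E, Z}.
Most parsimonious ingroup topology: (((C,((Z,E),T)),Y),N).
T and E share a more recent common ancestor with each other than either does with N, so N is the least closely related of the three.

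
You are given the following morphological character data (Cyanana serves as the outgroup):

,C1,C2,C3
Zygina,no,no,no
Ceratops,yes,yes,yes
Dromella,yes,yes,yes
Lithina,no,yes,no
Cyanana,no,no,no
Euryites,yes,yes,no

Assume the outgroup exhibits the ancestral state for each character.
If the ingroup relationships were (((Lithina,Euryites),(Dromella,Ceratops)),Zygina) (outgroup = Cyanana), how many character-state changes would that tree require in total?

4

Map each character onto (((Lithina,Euryites),(Dromella,Ceratops)),Zygina) (rooted by Cyanana) and count the minimum state changes it requires (Fitch parsimony):
C1: 2; C2: 1; C3: 1.
Total tree length = 4.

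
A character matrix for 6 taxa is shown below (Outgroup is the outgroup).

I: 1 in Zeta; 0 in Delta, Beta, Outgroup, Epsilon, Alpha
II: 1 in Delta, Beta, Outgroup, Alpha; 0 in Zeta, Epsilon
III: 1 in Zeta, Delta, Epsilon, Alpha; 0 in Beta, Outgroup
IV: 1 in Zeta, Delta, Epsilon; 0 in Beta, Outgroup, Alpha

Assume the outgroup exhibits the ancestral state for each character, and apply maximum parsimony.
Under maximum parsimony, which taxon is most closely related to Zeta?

Character polarity is set by the outgroup: the derived state is whichever differs from the outgroup's state, so for II the derived state is '0', and for the remaining characters it is '1'.
I (derived state '1') is unique to Zeta (autapomorphy; uninformative for grouping).
Only Epsilon and Zeta show the derived state '0' for II, supporting them as a clade.
Only Alpha, Delta, Epsilon, and Zeta show the derived state '1' for III, supporting them as a clade.
IV: derived state '1' in Delta, Epsilon, and Zeta only — synapomorphy for {Delta, Epsilon, Zeta}.
Most parsimonious ingroup topology: ((Alpha,((Zeta,Epsilon),Delta)),Beta).
Zeta and Epsilon form a cherry on this tree, so they are sister taxa.

Epsilon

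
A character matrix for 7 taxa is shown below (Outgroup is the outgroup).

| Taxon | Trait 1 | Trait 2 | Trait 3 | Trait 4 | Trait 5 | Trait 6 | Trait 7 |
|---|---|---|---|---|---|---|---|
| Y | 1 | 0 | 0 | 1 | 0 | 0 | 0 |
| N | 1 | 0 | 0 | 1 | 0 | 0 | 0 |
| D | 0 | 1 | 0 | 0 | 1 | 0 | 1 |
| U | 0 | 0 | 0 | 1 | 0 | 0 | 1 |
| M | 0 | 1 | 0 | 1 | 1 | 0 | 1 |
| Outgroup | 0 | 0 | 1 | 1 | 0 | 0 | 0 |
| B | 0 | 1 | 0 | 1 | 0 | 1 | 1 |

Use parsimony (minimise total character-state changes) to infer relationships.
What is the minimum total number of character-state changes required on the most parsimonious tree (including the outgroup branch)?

7

Character polarity is set by the outgroup: the derived state is whichever differs from the outgroup's state, so for Trait 3, Trait 4 the derived state is '0', and for the remaining characters it is '1'.
Trait 1 (derived state '1') is shared by N and Y — a synapomorphy uniting that clade.
Trait 2 (derived state '1') is shared by B, D, and M — a synapomorphy uniting that clade.
All ingroup taxa share the derived state '0' for Trait 3; it defines the ingroup but does not resolve relationships within it.
Trait 4: derived state '0' in D only — an autapomorphy, so it tells us nothing about relationships among taxa.
Trait 5 (derived state '1') is shared by D and M — a synapomorphy uniting that clade.
Trait 6: derived state '1' in B only — an autapomorphy, so it tells us nothing about relationships among taxa.
Trait 7 (derived state '1') is shared by B, D, M, and U — a synapomorphy uniting that clade.
Most parsimonious ingroup topology: (((B,(D,M)),U),(Y,N)).
Changes per character on this tree: Trait 1: 1; Trait 2: 1; Trait 3: 1; Trait 4: 1; Trait 5: 1; Trait 6: 1; Trait 7: 1.
Total = 7.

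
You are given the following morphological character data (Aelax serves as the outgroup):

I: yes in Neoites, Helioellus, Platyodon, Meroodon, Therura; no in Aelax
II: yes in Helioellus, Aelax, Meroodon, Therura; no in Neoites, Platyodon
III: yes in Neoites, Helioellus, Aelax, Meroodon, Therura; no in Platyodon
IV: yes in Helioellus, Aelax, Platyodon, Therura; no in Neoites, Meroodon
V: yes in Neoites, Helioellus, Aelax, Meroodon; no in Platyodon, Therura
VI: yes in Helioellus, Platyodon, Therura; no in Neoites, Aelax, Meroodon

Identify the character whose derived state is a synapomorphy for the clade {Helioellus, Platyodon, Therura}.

VI

Character polarity is set by the outgroup: the derived state is whichever differs from the outgroup's state, so for II, III, IV, V the derived state is 'no', and for the remaining characters it is 'yes'.
I (derived state 'yes') is shared by all ingroup taxa — unites the whole ingroup.
II (state 'no') occurs in Neoites and Platyodon but conflicts with the nesting implied by the other characters — most parsimoniously interpreted as homoplasy.
III: derived state 'no' in Platyodon only — an autapomorphy, so it tells us nothing about relationships among taxa.
Only Meroodon and Neoites show the derived state 'no' for IV, supporting them as a clade.
V (derived state 'no') is shared by Platyodon and Therura — a synapomorphy uniting that clade.
Only Helioellus, Platyodon, and Therura show the derived state 'yes' for VI, supporting them as a clade.
Most parsimonious ingroup topology: (((Therura,Platyodon),Helioellus),(Meroodon,Neoites)).
The clade {Helioellus, Platyodon, Therura} is supported by VI: its derived state 'yes' occurs in exactly those taxa and in no other taxon (including the outgroup).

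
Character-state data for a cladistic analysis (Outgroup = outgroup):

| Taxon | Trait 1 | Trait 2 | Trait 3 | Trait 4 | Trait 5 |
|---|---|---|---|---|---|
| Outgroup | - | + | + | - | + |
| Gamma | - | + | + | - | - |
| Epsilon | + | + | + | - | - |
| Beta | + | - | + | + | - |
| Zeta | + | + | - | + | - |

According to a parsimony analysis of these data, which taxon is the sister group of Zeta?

Character polarity is set by the outgroup: the derived state is whichever differs from the outgroup's state, so for Trait 2, Trait 3, Trait 5 the derived state is '-', and for the remaining characters it is '+'.
Trait 1 (derived state '+') is shared by Beta, Epsilon, and Zeta — a synapomorphy uniting that clade.
Trait 2: derived state '-' in Beta only — an autapomorphy, so it tells us nothing about relationships among taxa.
Trait 3: derived state '-' in Zeta only — an autapomorphy, so it tells us nothing about relationships among taxa.
Trait 4 (derived state '+') is shared by Beta and Zeta — a synapomorphy uniting that clade.
Trait 5 (derived state '-') is shared by all ingroup taxa — unites the whole ingroup.
Most parsimonious ingroup topology: (Gamma,(Epsilon,(Beta,Zeta))).
Zeta and Beta form a cherry on this tree, so they are sister taxa.

Beta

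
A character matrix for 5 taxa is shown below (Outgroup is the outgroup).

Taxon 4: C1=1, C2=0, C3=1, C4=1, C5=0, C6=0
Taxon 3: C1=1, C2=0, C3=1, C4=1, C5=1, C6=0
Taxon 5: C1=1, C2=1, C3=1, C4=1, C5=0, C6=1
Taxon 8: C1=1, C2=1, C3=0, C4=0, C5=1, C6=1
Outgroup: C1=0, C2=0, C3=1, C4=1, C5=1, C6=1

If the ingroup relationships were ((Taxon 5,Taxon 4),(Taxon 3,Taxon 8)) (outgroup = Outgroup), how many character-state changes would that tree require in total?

8

Map each character onto ((Taxon 5,Taxon 4),(Taxon 3,Taxon 8)) (rooted by Outgroup) and count the minimum state changes it requires (Fitch parsimony):
C1: 1; C2: 2; C3: 1; C4: 1; C5: 1; C6: 2.
Total tree length = 8.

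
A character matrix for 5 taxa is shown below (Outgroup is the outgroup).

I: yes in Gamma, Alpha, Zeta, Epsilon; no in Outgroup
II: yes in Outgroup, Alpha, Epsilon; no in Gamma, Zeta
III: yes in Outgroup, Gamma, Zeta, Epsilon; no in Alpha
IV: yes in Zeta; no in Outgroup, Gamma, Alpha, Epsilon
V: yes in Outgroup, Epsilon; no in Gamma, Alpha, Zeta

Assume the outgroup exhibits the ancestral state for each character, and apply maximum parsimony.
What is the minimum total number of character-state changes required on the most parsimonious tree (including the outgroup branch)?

Character polarity is set by the outgroup: the derived state is whichever differs from the outgroup's state, so for II, III, V the derived state is 'no', and for the remaining characters it is 'yes'.
I (derived state 'yes') is shared by all ingroup taxa — unites the whole ingroup.
II (derived state 'no') is shared by Gamma and Zeta — a synapomorphy uniting that clade.
III: derived state 'no' in Alpha only — an autapomorphy, so it tells us nothing about relationships among taxa.
IV: derived state 'yes' in Zeta only — an autapomorphy, so it tells us nothing about relationships among taxa.
V (derived state 'no') is shared by Alpha, Gamma, and Zeta — a synapomorphy uniting that clade.
Most parsimonious ingroup topology: (((Gamma,Zeta),Alpha),Epsilon).
Changes per character on this tree: I: 1; II: 1; III: 1; IV: 1; V: 1.
Total = 5.

5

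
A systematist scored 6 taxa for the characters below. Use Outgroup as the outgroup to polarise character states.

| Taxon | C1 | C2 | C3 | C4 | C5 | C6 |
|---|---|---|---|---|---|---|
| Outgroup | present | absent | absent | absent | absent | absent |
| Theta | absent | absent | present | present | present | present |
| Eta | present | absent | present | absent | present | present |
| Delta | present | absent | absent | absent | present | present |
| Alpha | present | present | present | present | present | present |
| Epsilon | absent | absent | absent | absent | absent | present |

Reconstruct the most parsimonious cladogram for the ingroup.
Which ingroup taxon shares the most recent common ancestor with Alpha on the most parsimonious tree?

Character polarity is set by the outgroup: the derived state is whichever differs from the outgroup's state, so for C1 the derived state is 'absent', and for the remaining characters it is 'present'.
C1 groups Epsilon and Theta, which is incompatible with the clades supported by the remaining characters; treating it as convergent (homoplasy) costs fewer steps than any alternative tree.
C2 (derived state 'present') is unique to Alpha (autapomorphy; uninformative for grouping).
C3: derived state 'present' in Alpha, Eta, and Theta only — synapomorphy for {Alpha, Eta, Theta}.
C4: derived state 'present' in Alpha and Theta only — synapomorphy for {Alpha, Theta}.
C5 (derived state 'present') is shared by Alpha, Delta, Eta, and Theta — a synapomorphy uniting that clade.
All ingroup taxa share the derived state 'present' for C6; it defines the ingroup but does not resolve relationships within it.
Most parsimonious ingroup topology: ((((Theta,Alpha),Eta),Delta),Epsilon).
Alpha and Theta form a cherry on this tree, so they are sister taxa.

Theta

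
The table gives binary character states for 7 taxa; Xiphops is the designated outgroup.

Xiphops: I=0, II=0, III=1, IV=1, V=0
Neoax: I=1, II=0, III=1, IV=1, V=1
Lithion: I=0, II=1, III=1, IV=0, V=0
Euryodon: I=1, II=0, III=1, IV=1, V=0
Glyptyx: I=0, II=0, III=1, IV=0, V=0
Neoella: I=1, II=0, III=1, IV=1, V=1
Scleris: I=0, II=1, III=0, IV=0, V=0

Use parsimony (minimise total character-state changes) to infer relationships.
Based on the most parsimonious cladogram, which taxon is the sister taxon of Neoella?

Neoax

Character polarity is set by the outgroup: the derived state is whichever differs from the outgroup's state, so for III, IV the derived state is '0', and for the remaining characters it is '1'.
Only Euryodon, Neoax, and Neoella show the derived state '1' for I, supporting them as a clade.
II (derived state '1') is shared by Lithion and Scleris — a synapomorphy uniting that clade.
III (derived state '0') is unique to Scleris (autapomorphy; uninformative for grouping).
Only Glyptyx, Lithion, and Scleris show the derived state '0' for IV, supporting them as a clade.
V (derived state '1') is shared by Neoax and Neoella — a synapomorphy uniting that clade.
Most parsimonious ingroup topology: (((Neoax,Neoella),Euryodon),((Lithion,Scleris),Glyptyx)).
Neoella and Neoax form a cherry on this tree, so they are sister taxa.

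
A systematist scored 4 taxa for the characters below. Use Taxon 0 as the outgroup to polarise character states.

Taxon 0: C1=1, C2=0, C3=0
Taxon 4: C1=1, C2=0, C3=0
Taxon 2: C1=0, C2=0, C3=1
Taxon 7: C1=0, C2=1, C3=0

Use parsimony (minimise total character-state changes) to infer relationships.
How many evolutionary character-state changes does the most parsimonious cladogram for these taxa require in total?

Character polarity is set by the outgroup: the derived state is whichever differs from the outgroup's state, so for C1 the derived state is '0', and for the remaining characters it is '1'.
C1 (derived state '0') is shared by Taxon 2 and Taxon 7 — a synapomorphy uniting that clade.
C2 (derived state '1') is unique to Taxon 7 (autapomorphy; uninformative for grouping).
C3: derived state '1' in Taxon 2 only — an autapomorphy, so it tells us nothing about relationships among taxa.
Most parsimonious ingroup topology: (Taxon 4,(Taxon 2,Taxon 7)).
Changes per character on this tree: C1: 1; C2: 1; C3: 1.
Total = 3.

3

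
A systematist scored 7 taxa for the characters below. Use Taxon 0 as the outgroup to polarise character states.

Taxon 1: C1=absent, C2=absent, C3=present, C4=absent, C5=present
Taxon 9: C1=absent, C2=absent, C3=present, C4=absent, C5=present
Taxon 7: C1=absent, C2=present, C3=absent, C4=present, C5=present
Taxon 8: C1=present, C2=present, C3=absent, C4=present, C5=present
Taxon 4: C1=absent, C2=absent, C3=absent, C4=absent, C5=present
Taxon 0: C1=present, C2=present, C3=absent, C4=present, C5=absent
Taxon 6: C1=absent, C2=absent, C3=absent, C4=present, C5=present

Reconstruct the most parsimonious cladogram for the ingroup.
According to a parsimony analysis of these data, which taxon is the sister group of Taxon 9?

Taxon 1

Character polarity is set by the outgroup: the derived state is whichever differs from the outgroup's state, so for C1, C2, C4 the derived state is 'absent', and for the remaining characters it is 'present'.
C1 (derived state 'absent') is shared by Taxon 1, Taxon 4, Taxon 6, Taxon 7, and Taxon 9 — a synapomorphy uniting that clade.
C2: derived state 'absent' in Taxon 1, Taxon 4, Taxon 6, and Taxon 9 only — synapomorphy for {Taxon 1, Taxon 4, Taxon 6, Taxon 9}.
Only Taxon 1 and Taxon 9 show the derived state 'present' for C3, supporting them as a clade.
Only Taxon 1, Taxon 4, and Taxon 9 show the derived state 'absent' for C4, supporting them as a clade.
All ingroup taxa share the derived state 'present' for C5; it defines the ingroup but does not resolve relationships within it.
Most parsimonious ingroup topology: (((((Taxon 9,Taxon 1),Taxon 4),Taxon 6),Taxon 7),Taxon 8).
Taxon 9 and Taxon 1 form a cherry on this tree, so they are sister taxa.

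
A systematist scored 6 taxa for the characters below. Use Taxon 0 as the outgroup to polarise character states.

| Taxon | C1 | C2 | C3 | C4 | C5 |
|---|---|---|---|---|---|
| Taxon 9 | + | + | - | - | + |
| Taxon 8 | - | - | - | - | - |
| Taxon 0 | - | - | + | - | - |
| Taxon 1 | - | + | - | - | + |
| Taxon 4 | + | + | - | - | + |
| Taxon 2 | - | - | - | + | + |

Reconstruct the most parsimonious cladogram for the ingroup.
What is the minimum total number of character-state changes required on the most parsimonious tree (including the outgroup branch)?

5

Character polarity is set by the outgroup: the derived state is whichever differs from the outgroup's state, so for C3 the derived state is '-', and for the remaining characters it is '+'.
Only Taxon 4 and Taxon 9 show the derived state '+' for C1, supporting them as a clade.
C2: derived state '+' in Taxon 1, Taxon 4, and Taxon 9 only — synapomorphy for {Taxon 1, Taxon 4, Taxon 9}.
All ingroup taxa share the derived state '-' for C3; it defines the ingroup but does not resolve relationships within it.
C4 (derived state '+') is unique to Taxon 2 (autapomorphy; uninformative for grouping).
Only Taxon 1, Taxon 2, Taxon 4, and Taxon 9 show the derived state '+' for C5, supporting them as a clade.
Most parsimonious ingroup topology: ((((Taxon 9,Taxon 4),Taxon 1),Taxon 2),Taxon 8).
Changes per character on this tree: C1: 1; C2: 1; C3: 1; C4: 1; C5: 1.
Total = 5.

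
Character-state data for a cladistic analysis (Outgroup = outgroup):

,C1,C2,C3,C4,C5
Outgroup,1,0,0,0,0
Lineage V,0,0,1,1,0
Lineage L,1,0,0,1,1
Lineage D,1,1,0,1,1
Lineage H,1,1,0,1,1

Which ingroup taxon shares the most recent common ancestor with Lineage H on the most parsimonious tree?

Lineage D

Character polarity is set by the outgroup: the derived state is whichever differs from the outgroup's state, so for C1 the derived state is '0', and for the remaining characters it is '1'.
C1 (derived state '0') is unique to Lineage V (autapomorphy; uninformative for grouping).
Only Lineage D and Lineage H show the derived state '1' for C2, supporting them as a clade.
C3: derived state '1' in Lineage V only — an autapomorphy, so it tells us nothing about relationships among taxa.
C4 (derived state '1') is shared by all ingroup taxa — unites the whole ingroup.
C5 (derived state '1') is shared by Lineage D, Lineage H, and Lineage L — a synapomorphy uniting that clade.
Most parsimonious ingroup topology: (Lineage V,(Lineage L,(Lineage D,Lineage H))).
Lineage H and Lineage D form a cherry on this tree, so they are sister taxa.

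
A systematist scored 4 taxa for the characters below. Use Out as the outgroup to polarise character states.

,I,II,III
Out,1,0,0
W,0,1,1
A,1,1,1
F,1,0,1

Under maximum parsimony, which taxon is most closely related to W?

Character polarity is set by the outgroup: the derived state is whichever differs from the outgroup's state, so for I the derived state is '0', and for the remaining characters it is '1'.
I (derived state '0') is unique to W (autapomorphy; uninformative for grouping).
Only A and W show the derived state '1' for II, supporting them as a clade.
All ingroup taxa share the derived state '1' for III; it defines the ingroup but does not resolve relationships within it.
Most parsimonious ingroup topology: ((W,A),F).
W and A form a cherry on this tree, so they are sister taxa.

A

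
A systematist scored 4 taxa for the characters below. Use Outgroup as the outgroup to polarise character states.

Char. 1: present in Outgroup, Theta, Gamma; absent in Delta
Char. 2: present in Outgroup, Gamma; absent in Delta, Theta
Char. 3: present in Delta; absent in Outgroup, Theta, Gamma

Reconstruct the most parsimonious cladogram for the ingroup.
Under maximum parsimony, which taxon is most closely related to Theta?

Delta

Character polarity is set by the outgroup: the derived state is whichever differs from the outgroup's state, so for Char. 1, Char. 2 the derived state is 'absent', and for the remaining characters it is 'present'.
Char. 1 (derived state 'absent') is unique to Delta (autapomorphy; uninformative for grouping).
Char. 2 (derived state 'absent') is shared by Delta and Theta — a synapomorphy uniting that clade.
Char. 3 (derived state 'present') is unique to Delta (autapomorphy; uninformative for grouping).
Most parsimonious ingroup topology: ((Delta,Theta),Gamma).
Theta and Delta form a cherry on this tree, so they are sister taxa.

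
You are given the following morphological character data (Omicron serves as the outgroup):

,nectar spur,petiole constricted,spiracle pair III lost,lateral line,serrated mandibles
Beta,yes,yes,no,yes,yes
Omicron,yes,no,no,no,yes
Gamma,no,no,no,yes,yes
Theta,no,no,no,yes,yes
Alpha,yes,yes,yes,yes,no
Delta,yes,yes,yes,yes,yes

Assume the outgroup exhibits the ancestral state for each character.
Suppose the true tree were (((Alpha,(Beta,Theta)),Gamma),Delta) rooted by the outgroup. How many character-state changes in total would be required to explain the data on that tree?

9

Map each character onto (((Alpha,(Beta,Theta)),Gamma),Delta) (rooted by Omicron) and count the minimum state changes it requires (Fitch parsimony):
nectar spur: 2; petiole constricted: 3; spiracle pair III lost: 2; lateral line: 1; serrated mandibles: 1.
Total tree length = 9.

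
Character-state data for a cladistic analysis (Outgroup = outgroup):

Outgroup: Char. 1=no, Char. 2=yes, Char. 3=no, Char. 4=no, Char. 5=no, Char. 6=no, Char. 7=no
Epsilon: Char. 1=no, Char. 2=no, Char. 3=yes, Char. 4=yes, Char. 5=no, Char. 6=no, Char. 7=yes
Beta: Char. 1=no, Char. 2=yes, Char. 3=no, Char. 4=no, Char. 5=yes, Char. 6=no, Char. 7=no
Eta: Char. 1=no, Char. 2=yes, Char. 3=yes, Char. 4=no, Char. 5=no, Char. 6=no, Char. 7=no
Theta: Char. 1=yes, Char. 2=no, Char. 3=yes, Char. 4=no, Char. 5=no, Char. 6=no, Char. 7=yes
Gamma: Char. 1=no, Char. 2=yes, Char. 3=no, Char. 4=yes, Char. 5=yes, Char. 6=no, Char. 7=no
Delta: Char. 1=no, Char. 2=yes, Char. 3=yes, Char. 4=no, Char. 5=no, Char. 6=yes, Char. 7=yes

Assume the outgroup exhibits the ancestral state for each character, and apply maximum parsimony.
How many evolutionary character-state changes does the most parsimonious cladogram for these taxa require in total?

Character polarity is set by the outgroup: the derived state is whichever differs from the outgroup's state, so for Char. 2 the derived state is 'no', and for the remaining characters it is 'yes'.
Char. 1 (derived state 'yes') is unique to Theta (autapomorphy; uninformative for grouping).
Char. 2: derived state 'no' in Epsilon and Theta only — synapomorphy for {Epsilon, Theta}.
Only Delta, Epsilon, Eta, and Theta show the derived state 'yes' for Char. 3, supporting them as a clade.
Char. 4 (state 'yes') occurs in Epsilon and Gamma but conflicts with the nesting implied by the other characters — most parsimoniously interpreted as homoplasy.
Char. 5: derived state 'yes' in Beta and Gamma only — synapomorphy for {Beta, Gamma}.
Char. 6 (derived state 'yes') is unique to Delta (autapomorphy; uninformative for grouping).
Char. 7 (derived state 'yes') is shared by Delta, Epsilon, and Theta — a synapomorphy uniting that clade.
Most parsimonious ingroup topology: ((((Epsilon,Theta),Delta),Eta),(Beta,Gamma)).
Changes per character on this tree: Char. 1: 1; Char. 2: 1; Char. 3: 1; Char. 4: 2; Char. 5: 1; Char. 6: 1; Char. 7: 1.
Total = 8.

8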